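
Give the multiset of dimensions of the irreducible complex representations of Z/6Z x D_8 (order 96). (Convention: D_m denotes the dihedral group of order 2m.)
Dimensions: 1, 1, 1, 1, 1, 1, 1, 1, 1, 1, 1, 1, 1, 1, 1, 1, 1, 1, 1, 1, 1, 1, 1, 1, 2, 2, 2, 2, 2, 2, 2, 2, 2, 2, 2, 2, 2, 2, 2, 2, 2, 2

Derivation: There are 42 irreducibles (= number of conjugacy classes). Their dimensions d_i satisfy sum d_i^2 = |G| = 96: 1 + 1 + 1 + 1 + 1 + 1 + 1 + 1 + 1 + 1 + 1 + 1 + 1 + 1 + 1 + 1 + 1 + 1 + 1 + 1 + 1 + 1 + 1 + 1 + 4 + 4 + 4 + 4 + 4 + 4 + 4 + 4 + 4 + 4 + 4 + 4 + 4 + 4 + 4 + 4 + 4 + 4 = 96. (For the product with Z/6Z: each of the 6 1-dim characters of Z/6Z tensors with each irrep of D_8, giving 6 copies of each D_8-dimension.)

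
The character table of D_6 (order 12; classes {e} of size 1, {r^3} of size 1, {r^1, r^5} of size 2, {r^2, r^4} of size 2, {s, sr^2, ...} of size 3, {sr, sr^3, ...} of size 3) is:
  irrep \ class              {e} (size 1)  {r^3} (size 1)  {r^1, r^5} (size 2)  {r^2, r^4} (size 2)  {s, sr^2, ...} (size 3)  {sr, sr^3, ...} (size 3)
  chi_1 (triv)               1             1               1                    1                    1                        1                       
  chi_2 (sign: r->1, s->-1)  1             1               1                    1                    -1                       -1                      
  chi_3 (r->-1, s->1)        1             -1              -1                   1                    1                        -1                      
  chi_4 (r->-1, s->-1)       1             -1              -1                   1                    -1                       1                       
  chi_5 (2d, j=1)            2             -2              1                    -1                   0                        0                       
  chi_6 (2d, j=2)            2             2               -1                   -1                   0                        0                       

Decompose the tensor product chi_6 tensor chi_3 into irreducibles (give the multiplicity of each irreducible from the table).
chi_6 tensor chi_3 = chi_5 (all other irreducibles have multiplicity 0).

Why: The character of a tensor product is the pointwise product (chi_6 * chi_3)(C) = chi_6(C) * chi_3(C):
  {e}: (2)*(1), {r^3}: (2)*(-1), {r^1, r^5}: (-1)*(-1), {r^2, r^4}: (-1)*(1), {s, sr^2, ...}: (0)*(1), {sr, sr^3, ...}: (0)*(-1)
so (chi_6 * chi_3) takes values
  {e} -> 2, {r^3} -> -2, {r^1, r^5} -> 1, {r^2, r^4} -> -1, {s, sr^2, ...} -> 0, {sr, sr^3, ...} -> 0.
Now take the inner product of this character with each irreducible chi from the table, <chi_6*chi_3, chi> = (1/12) sum_C |C| (chi_6*chi_3)(C) conj(chi(C)):
  <chi_6*chi_3, chi_1> = (1/12)[1*(2)*conj(1) + 1*(-2)*conj(1) + 2*(1)*conj(1) + 2*(-1)*conj(1) + 3*(0)*conj(1) + 3*(0)*conj(1)]
      = (1/12)[(2) + (-2) + (2) + (-2) + (0) + (0)] = 0/12 = 0
  <chi_6*chi_3, chi_2> = (1/12)[1*(2)*conj(1) + 1*(-2)*conj(1) + 2*(1)*conj(1) + 2*(-1)*conj(1) + 3*(0)*conj(-1) + 3*(0)*conj(-1)]
      = (1/12)[(2) + (-2) + (2) + (-2) + (0) + (0)] = 0/12 = 0
  <chi_6*chi_3, chi_3> = (1/12)[1*(2)*conj(1) + 1*(-2)*conj(-1) + 2*(1)*conj(-1) + 2*(-1)*conj(1) + 3*(0)*conj(1) + 3*(0)*conj(-1)]
      = (1/12)[(2) + (2) + (-2) + (-2) + (0) + (0)] = 0/12 = 0
  <chi_6*chi_3, chi_4> = (1/12)[1*(2)*conj(1) + 1*(-2)*conj(-1) + 2*(1)*conj(-1) + 2*(-1)*conj(1) + 3*(0)*conj(-1) + 3*(0)*conj(1)]
      = (1/12)[(2) + (2) + (-2) + (-2) + (0) + (0)] = 0/12 = 0
  <chi_6*chi_3, chi_5> = (1/12)[1*(2)*conj(2) + 1*(-2)*conj(-2) + 2*(1)*conj(1) + 2*(-1)*conj(-1) + 3*(0)*conj(0) + 3*(0)*conj(0)]
      = (1/12)[(4) + (4) + (2) + (2) + (0) + (0)] = 12/12 = 1
  <chi_6*chi_3, chi_6> = (1/12)[1*(2)*conj(2) + 1*(-2)*conj(2) + 2*(1)*conj(-1) + 2*(-1)*conj(-1) + 3*(0)*conj(0) + 3*(0)*conj(0)]
      = (1/12)[(4) + (-4) + (-2) + (2) + (0) + (0)] = 0/12 = 0
Hence the multiplicities are chi_5: 1. Dimension check: dim(chi_6)*dim(chi_3) = 2*1 = 2 and sum (mult * dim) = 1*2 = 2.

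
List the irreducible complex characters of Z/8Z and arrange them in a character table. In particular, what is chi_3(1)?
Character table of Z/8Z (irreps indexed chi_0,...,chi_7 with chi_k(m) = zeta_8^(k*m), zeta_8 = exp(2*pi*i/8)):
  irrep \ class  {0} (size 1)  {1} (size 1)    {2} (size 1)  {3} (size 1)    {4} (size 1)  {5} (size 1)    {6} (size 1)  {7} (size 1)  
  chi_0          1             1               1             1               1             1               1             1             
  chi_1          1             exp(I*pi/4)     I             exp(3*I*pi/4)   -1            exp(-3*I*pi/4)  -I            exp(-I*pi/4)  
  chi_2          1             I               -1            -I              1             I               -1            -I            
  chi_3          1             exp(3*I*pi/4)   -I            exp(I*pi/4)     -1            exp(-I*pi/4)    I             exp(-3*I*pi/4)
  chi_4          1             -1              1             -1              1             -1              1             -1            
  chi_5          1             exp(-3*I*pi/4)  I             exp(-I*pi/4)    -1            exp(I*pi/4)     -I            exp(3*I*pi/4) 
  chi_6          1             -I              -1            I               1             -I              -1            I             
  chi_7          1             exp(-I*pi/4)    -I            exp(-3*I*pi/4)  -1            exp(3*I*pi/4)   I             exp(I*pi/4)   

Spot check: chi_3(1) = zeta_8^(3*1) = zeta_8^3 = exp(3*I*pi/4).

Details: Z/8Z is abelian, so all 8 irreducible complex representations are 1-dimensional. They are given by chi_k(m) = zeta_8^(k*m) for k = 0,...,7. Row orthogonality: sum_m chi_k(m) conj(chi_l(m)) = 8 * [k = l].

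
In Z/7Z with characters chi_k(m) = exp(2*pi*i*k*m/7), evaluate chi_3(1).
chi_3(1) = zeta_7^3 = exp(6*I*pi/7)

Explanation: chi_3(1) = zeta_7^(3*1) = zeta_7^3. Since zeta_7^7 = 1, this equals zeta_7^3 = exp(2*pi*i*3/7) = exp(6*I*pi/7).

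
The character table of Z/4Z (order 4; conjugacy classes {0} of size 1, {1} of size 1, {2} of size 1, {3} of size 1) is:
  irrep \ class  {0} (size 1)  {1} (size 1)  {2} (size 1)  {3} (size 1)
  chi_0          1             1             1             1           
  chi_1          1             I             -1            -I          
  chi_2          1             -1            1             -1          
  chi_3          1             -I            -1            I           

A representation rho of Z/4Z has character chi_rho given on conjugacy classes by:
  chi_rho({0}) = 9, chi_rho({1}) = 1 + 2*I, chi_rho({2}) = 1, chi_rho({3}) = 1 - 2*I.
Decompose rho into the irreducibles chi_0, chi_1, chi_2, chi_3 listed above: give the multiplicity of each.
Multiplicities: chi_0: 3, chi_1: 3, chi_2: 2, chi_3: 1.

Working: Use <chi_rho, chi> = (1/|G|) sum_C |C| * chi_rho(C) * conj(chi(C)) with |G| = 4 for each irreducible chi in the table:
  <chi_rho, chi_0> = (1/4)[1*(9)*conj(1) + 1*(1 + 2*I)*conj(1) + 1*(1)*conj(1) + 1*(1 - 2*I)*conj(1)]
      = (1/4)[(9) + (1 + 2*I) + (1) + (1 - 2*I)] = 12/4 = 3
  <chi_rho, chi_1> = (1/4)[1*(9)*conj(1) + 1*(1 + 2*I)*conj(I) + 1*(1)*conj(-1) + 1*(1 - 2*I)*conj(-I)]
      = (1/4)[(9) + (2 - I) + (-1) + (2 + I)] = 12/4 = 3
  <chi_rho, chi_2> = (1/4)[1*(9)*conj(1) + 1*(1 + 2*I)*conj(-1) + 1*(1)*conj(1) + 1*(1 - 2*I)*conj(-1)]
      = (1/4)[(9) + (-1 - 2*I) + (1) + (-1 + 2*I)] = 8/4 = 2
  <chi_rho, chi_3> = (1/4)[1*(9)*conj(1) + 1*(1 + 2*I)*conj(-I) + 1*(1)*conj(-1) + 1*(1 - 2*I)*conj(I)]
      = (1/4)[(9) + (-2 + I) + (-1) + (-2 - I)] = 4/4 = 1
(Exp terms are combined using exp(i*s)*conj(exp(i*t)) = exp(i*(s-t)), and sums of them are collapsed using the identity that for every m > 1 the m distinct m-th roots of unity sum to 0, e.g. 1 + exp(2*I*pi/3) + exp(-2*I*pi/3) = 0.)
Dimension check: dim(rho) = sum (mult * dim) = 3*1 + 3*1 + 2*1 + 1*1 = 9 = chi_rho(e) = 9.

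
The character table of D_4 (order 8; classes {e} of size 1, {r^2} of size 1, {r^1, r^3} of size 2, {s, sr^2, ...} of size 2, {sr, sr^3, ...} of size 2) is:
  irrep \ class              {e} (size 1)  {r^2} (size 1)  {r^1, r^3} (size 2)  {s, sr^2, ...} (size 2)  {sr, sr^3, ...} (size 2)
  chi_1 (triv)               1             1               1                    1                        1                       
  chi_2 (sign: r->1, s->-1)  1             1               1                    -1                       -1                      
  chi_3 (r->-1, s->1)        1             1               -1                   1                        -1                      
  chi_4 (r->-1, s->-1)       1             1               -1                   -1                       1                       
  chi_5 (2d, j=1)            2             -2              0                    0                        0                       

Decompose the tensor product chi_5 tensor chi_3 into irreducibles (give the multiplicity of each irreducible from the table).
chi_5 tensor chi_3 = chi_5 (all other irreducibles have multiplicity 0).

Proof sketch: The character of a tensor product is the pointwise product (chi_5 * chi_3)(C) = chi_5(C) * chi_3(C):
  {e}: (2)*(1), {r^2}: (-2)*(1), {r^1, r^3}: (0)*(-1), {s, sr^2, ...}: (0)*(1), {sr, sr^3, ...}: (0)*(-1)
so (chi_5 * chi_3) takes values
  {e} -> 2, {r^2} -> -2, {r^1, r^3} -> 0, {s, sr^2, ...} -> 0, {sr, sr^3, ...} -> 0.
Now take the inner product of this character with each irreducible chi from the table, <chi_5*chi_3, chi> = (1/8) sum_C |C| (chi_5*chi_3)(C) conj(chi(C)):
  <chi_5*chi_3, chi_1> = (1/8)[1*(2)*conj(1) + 1*(-2)*conj(1) + 2*(0)*conj(1) + 2*(0)*conj(1) + 2*(0)*conj(1)]
      = (1/8)[(2) + (-2) + (0) + (0) + (0)] = 0/8 = 0
  <chi_5*chi_3, chi_2> = (1/8)[1*(2)*conj(1) + 1*(-2)*conj(1) + 2*(0)*conj(1) + 2*(0)*conj(-1) + 2*(0)*conj(-1)]
      = (1/8)[(2) + (-2) + (0) + (0) + (0)] = 0/8 = 0
  <chi_5*chi_3, chi_3> = (1/8)[1*(2)*conj(1) + 1*(-2)*conj(1) + 2*(0)*conj(-1) + 2*(0)*conj(1) + 2*(0)*conj(-1)]
      = (1/8)[(2) + (-2) + (0) + (0) + (0)] = 0/8 = 0
  <chi_5*chi_3, chi_4> = (1/8)[1*(2)*conj(1) + 1*(-2)*conj(1) + 2*(0)*conj(-1) + 2*(0)*conj(-1) + 2*(0)*conj(1)]
      = (1/8)[(2) + (-2) + (0) + (0) + (0)] = 0/8 = 0
  <chi_5*chi_3, chi_5> = (1/8)[1*(2)*conj(2) + 1*(-2)*conj(-2) + 2*(0)*conj(0) + 2*(0)*conj(0) + 2*(0)*conj(0)]
      = (1/8)[(4) + (4) + (0) + (0) + (0)] = 8/8 = 1
Hence the multiplicities are chi_5: 1. Dimension check: dim(chi_5)*dim(chi_3) = 2*1 = 2 and sum (mult * dim) = 1*2 = 2.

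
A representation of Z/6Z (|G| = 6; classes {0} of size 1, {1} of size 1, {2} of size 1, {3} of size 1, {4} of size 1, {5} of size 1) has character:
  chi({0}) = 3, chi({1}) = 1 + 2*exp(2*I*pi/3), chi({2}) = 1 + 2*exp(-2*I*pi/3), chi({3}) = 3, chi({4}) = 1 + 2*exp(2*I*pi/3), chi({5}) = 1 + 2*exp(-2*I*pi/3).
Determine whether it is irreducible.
Not irreducible (reducible): <chi, chi> = 5 > 1.

Details: <chi, chi> = (1/|G|) sum_C |C| * |chi(C)|^2 = (1/6)[1*|3|^2 + 1*|1 + 2*exp(2*I*pi/3)|^2 + 1*|1 + 2*exp(-2*I*pi/3)|^2 + 1*|3|^2 + 1*|1 + 2*exp(2*I*pi/3)|^2 + 1*|1 + 2*exp(-2*I*pi/3)|^2]
  = (1/6)[(9) + (3) + (3) + (9) + (3) + (3)] = 30/6 = 5.
(Exp terms are combined using exp(i*s)*conj(exp(i*t)) = exp(i*(s-t)), and sums of them are collapsed using the identity that for every m > 1 the m distinct m-th roots of unity sum to 0, e.g. 1 + exp(2*I*pi/3) + exp(-2*I*pi/3) = 0.)
A character is irreducible iff <chi, chi> = 1, so this representation is reducible.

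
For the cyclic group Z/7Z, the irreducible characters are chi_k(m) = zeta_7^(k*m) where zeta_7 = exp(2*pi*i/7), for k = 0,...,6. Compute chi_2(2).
chi_2(2) = zeta_7^4 = exp(-6*I*pi/7)

Explanation: chi_2(2) = zeta_7^(2*2) = zeta_7^4. Since zeta_7^7 = 1, this equals zeta_7^4 = exp(2*pi*i*4/7) = exp(-6*I*pi/7).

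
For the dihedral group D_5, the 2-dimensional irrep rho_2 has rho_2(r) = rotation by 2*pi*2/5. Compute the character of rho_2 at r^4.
chi_{rho_2}(r^4) = 2*cos(2*pi*2*4/5) = -sqrt(5)/2 - 1/2

Details: rho_2(r^4) is rotation by angle 2*pi*2*4/5, whose trace is 2*cos(2*pi*2*4/5) = -sqrt(5)/2 - 1/2.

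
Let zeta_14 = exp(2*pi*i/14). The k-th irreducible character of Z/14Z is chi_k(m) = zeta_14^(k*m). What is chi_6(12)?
chi_6(12) = zeta_14^72 = exp(2*I*pi/7)

Working: chi_6(12) = zeta_14^(6*12) = zeta_14^72. Since zeta_14^14 = 1, this equals zeta_14^2 = exp(2*pi*i*2/14) = exp(2*I*pi/7).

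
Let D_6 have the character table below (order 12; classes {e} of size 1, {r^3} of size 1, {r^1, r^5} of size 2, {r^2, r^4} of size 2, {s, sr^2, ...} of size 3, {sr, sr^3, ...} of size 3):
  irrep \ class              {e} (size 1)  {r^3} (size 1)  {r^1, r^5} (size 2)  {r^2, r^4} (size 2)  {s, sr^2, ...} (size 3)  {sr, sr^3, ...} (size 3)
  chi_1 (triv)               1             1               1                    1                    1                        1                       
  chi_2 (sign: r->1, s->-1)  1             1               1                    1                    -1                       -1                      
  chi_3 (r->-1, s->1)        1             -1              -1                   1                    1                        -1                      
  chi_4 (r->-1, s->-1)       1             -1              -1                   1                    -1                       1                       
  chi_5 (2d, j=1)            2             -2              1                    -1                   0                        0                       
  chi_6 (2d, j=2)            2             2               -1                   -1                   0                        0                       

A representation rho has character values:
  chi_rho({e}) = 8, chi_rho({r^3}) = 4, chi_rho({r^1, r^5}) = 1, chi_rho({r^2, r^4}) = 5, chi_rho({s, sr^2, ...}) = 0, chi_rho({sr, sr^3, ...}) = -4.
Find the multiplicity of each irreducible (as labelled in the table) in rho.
Multiplicities: chi_1: 1, chi_2: 3, chi_3: 2, chi_4: 0, chi_5: 0, chi_6: 1.

Use <chi_rho, chi> = (1/|G|) sum_C |C| * chi_rho(C) * conj(chi(C)) with |G| = 12 for each irreducible chi in the table:
  <chi_rho, chi_1> = (1/12)[1*(8)*conj(1) + 1*(4)*conj(1) + 2*(1)*conj(1) + 2*(5)*conj(1) + 3*(0)*conj(1) + 3*(-4)*conj(1)]
      = (1/12)[(8) + (4) + (2) + (10) + (0) + (-12)] = 12/12 = 1
  <chi_rho, chi_2> = (1/12)[1*(8)*conj(1) + 1*(4)*conj(1) + 2*(1)*conj(1) + 2*(5)*conj(1) + 3*(0)*conj(-1) + 3*(-4)*conj(-1)]
      = (1/12)[(8) + (4) + (2) + (10) + (0) + (12)] = 36/12 = 3
  <chi_rho, chi_3> = (1/12)[1*(8)*conj(1) + 1*(4)*conj(-1) + 2*(1)*conj(-1) + 2*(5)*conj(1) + 3*(0)*conj(1) + 3*(-4)*conj(-1)]
      = (1/12)[(8) + (-4) + (-2) + (10) + (0) + (12)] = 24/12 = 2
  <chi_rho, chi_4> = (1/12)[1*(8)*conj(1) + 1*(4)*conj(-1) + 2*(1)*conj(-1) + 2*(5)*conj(1) + 3*(0)*conj(-1) + 3*(-4)*conj(1)]
      = (1/12)[(8) + (-4) + (-2) + (10) + (0) + (-12)] = 0/12 = 0
  <chi_rho, chi_5> = (1/12)[1*(8)*conj(2) + 1*(4)*conj(-2) + 2*(1)*conj(1) + 2*(5)*conj(-1) + 3*(0)*conj(0) + 3*(-4)*conj(0)]
      = (1/12)[(16) + (-8) + (2) + (-10) + (0) + (0)] = 0/12 = 0
  <chi_rho, chi_6> = (1/12)[1*(8)*conj(2) + 1*(4)*conj(2) + 2*(1)*conj(-1) + 2*(5)*conj(-1) + 3*(0)*conj(0) + 3*(-4)*conj(0)]
      = (1/12)[(16) + (8) + (-2) + (-10) + (0) + (0)] = 12/12 = 1
Dimension check: dim(rho) = sum (mult * dim) = 1*1 + 3*1 + 2*1 + 0*1 + 0*2 + 1*2 = 8 = chi_rho(e) = 8.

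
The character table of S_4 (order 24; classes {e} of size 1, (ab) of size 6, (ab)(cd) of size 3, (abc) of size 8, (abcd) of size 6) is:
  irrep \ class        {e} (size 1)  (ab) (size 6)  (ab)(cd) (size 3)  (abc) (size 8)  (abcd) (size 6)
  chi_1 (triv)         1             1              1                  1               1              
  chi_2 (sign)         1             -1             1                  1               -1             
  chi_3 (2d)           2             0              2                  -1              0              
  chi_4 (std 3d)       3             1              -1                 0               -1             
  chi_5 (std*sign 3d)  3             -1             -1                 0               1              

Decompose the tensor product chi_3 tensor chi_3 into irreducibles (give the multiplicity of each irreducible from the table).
chi_3 tensor chi_3 = chi_1 + chi_2 + chi_3 (all other irreducibles have multiplicity 0).

Why: The character of a tensor product is the pointwise product (chi_3 * chi_3)(C) = chi_3(C) * chi_3(C):
  {e}: (2)*(2), (ab): (0)*(0), (ab)(cd): (2)*(2), (abc): (-1)*(-1), (abcd): (0)*(0)
so (chi_3 * chi_3) takes values
  {e} -> 4, (ab) -> 0, (ab)(cd) -> 4, (abc) -> 1, (abcd) -> 0.
Now take the inner product of this character with each irreducible chi from the table, <chi_3*chi_3, chi> = (1/24) sum_C |C| (chi_3*chi_3)(C) conj(chi(C)):
  <chi_3*chi_3, chi_1> = (1/24)[1*(4)*conj(1) + 6*(0)*conj(1) + 3*(4)*conj(1) + 8*(1)*conj(1) + 6*(0)*conj(1)]
      = (1/24)[(4) + (0) + (12) + (8) + (0)] = 24/24 = 1
  <chi_3*chi_3, chi_2> = (1/24)[1*(4)*conj(1) + 6*(0)*conj(-1) + 3*(4)*conj(1) + 8*(1)*conj(1) + 6*(0)*conj(-1)]
      = (1/24)[(4) + (0) + (12) + (8) + (0)] = 24/24 = 1
  <chi_3*chi_3, chi_3> = (1/24)[1*(4)*conj(2) + 6*(0)*conj(0) + 3*(4)*conj(2) + 8*(1)*conj(-1) + 6*(0)*conj(0)]
      = (1/24)[(8) + (0) + (24) + (-8) + (0)] = 24/24 = 1
  <chi_3*chi_3, chi_4> = (1/24)[1*(4)*conj(3) + 6*(0)*conj(1) + 3*(4)*conj(-1) + 8*(1)*conj(0) + 6*(0)*conj(-1)]
      = (1/24)[(12) + (0) + (-12) + (0) + (0)] = 0/24 = 0
  <chi_3*chi_3, chi_5> = (1/24)[1*(4)*conj(3) + 6*(0)*conj(-1) + 3*(4)*conj(-1) + 8*(1)*conj(0) + 6*(0)*conj(1)]
      = (1/24)[(12) + (0) + (-12) + (0) + (0)] = 0/24 = 0
Hence the multiplicities are chi_1: 1, chi_2: 1, chi_3: 1. Dimension check: dim(chi_3)*dim(chi_3) = 2*2 = 4 and sum (mult * dim) = 1*1 + 1*1 + 1*2 = 4.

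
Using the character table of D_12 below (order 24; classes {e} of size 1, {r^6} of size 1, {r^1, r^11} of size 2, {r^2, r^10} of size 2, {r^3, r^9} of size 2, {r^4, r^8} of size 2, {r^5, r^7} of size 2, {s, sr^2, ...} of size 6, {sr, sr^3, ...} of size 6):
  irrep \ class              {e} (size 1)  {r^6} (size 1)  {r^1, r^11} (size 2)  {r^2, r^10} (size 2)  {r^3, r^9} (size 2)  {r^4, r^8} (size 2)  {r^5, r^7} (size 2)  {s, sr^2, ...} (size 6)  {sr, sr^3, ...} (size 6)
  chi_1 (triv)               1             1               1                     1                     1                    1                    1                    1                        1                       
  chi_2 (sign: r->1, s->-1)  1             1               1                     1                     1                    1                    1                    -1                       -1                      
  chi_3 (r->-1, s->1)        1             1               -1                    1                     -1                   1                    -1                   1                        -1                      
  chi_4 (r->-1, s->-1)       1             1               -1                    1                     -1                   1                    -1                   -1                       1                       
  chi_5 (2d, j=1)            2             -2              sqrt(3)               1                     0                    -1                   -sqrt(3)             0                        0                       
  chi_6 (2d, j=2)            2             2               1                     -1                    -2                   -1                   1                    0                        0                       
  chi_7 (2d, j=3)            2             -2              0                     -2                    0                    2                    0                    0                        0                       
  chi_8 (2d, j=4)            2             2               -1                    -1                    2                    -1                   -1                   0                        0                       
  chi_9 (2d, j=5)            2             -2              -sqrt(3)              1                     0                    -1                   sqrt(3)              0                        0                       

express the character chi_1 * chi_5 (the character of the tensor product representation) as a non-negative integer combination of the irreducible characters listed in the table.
chi_1 tensor chi_5 = chi_5 (all other irreducibles have multiplicity 0).

The character of a tensor product is the pointwise product (chi_1 * chi_5)(C) = chi_1(C) * chi_5(C):
  {e}: (1)*(2), {r^6}: (1)*(-2), {r^1, r^11}: (1)*(sqrt(3)), {r^2, r^10}: (1)*(1), {r^3, r^9}: (1)*(0), {r^4, r^8}: (1)*(-1), {r^5, r^7}: (1)*(-sqrt(3)), {s, sr^2, ...}: (1)*(0), {sr, sr^3, ...}: (1)*(0)
so (chi_1 * chi_5) takes values
  {e} -> 2, {r^6} -> -2, {r^1, r^11} -> sqrt(3), {r^2, r^10} -> 1, {r^3, r^9} -> 0, {r^4, r^8} -> -1, {r^5, r^7} -> -sqrt(3), {s, sr^2, ...} -> 0, {sr, sr^3, ...} -> 0.
Now take the inner product of this character with each irreducible chi from the table, <chi_1*chi_5, chi> = (1/24) sum_C |C| (chi_1*chi_5)(C) conj(chi(C)):
  <chi_1*chi_5, chi_1> = (1/24)[1*(2)*conj(1) + 1*(-2)*conj(1) + 2*(sqrt(3))*conj(1) + 2*(1)*conj(1) + 2*(0)*conj(1) + 2*(-1)*conj(1) + 2*(-sqrt(3))*conj(1) + 6*(0)*conj(1) + 6*(0)*conj(1)]
      = (1/24)[(2) + (-2) + (2*sqrt(3)) + (2) + (0) + (-2) + (-2*sqrt(3)) + (0) + (0)] = 0/24 = 0
  <chi_1*chi_5, chi_2> = (1/24)[1*(2)*conj(1) + 1*(-2)*conj(1) + 2*(sqrt(3))*conj(1) + 2*(1)*conj(1) + 2*(0)*conj(1) + 2*(-1)*conj(1) + 2*(-sqrt(3))*conj(1) + 6*(0)*conj(-1) + 6*(0)*conj(-1)]
      = (1/24)[(2) + (-2) + (2*sqrt(3)) + (2) + (0) + (-2) + (-2*sqrt(3)) + (0) + (0)] = 0/24 = 0
  <chi_1*chi_5, chi_3> = (1/24)[1*(2)*conj(1) + 1*(-2)*conj(1) + 2*(sqrt(3))*conj(-1) + 2*(1)*conj(1) + 2*(0)*conj(-1) + 2*(-1)*conj(1) + 2*(-sqrt(3))*conj(-1) + 6*(0)*conj(1) + 6*(0)*conj(-1)]
      = (1/24)[(2) + (-2) + (-2*sqrt(3)) + (2) + (0) + (-2) + (2*sqrt(3)) + (0) + (0)] = 0/24 = 0
  <chi_1*chi_5, chi_4> = (1/24)[1*(2)*conj(1) + 1*(-2)*conj(1) + 2*(sqrt(3))*conj(-1) + 2*(1)*conj(1) + 2*(0)*conj(-1) + 2*(-1)*conj(1) + 2*(-sqrt(3))*conj(-1) + 6*(0)*conj(-1) + 6*(0)*conj(1)]
      = (1/24)[(2) + (-2) + (-2*sqrt(3)) + (2) + (0) + (-2) + (2*sqrt(3)) + (0) + (0)] = 0/24 = 0
  <chi_1*chi_5, chi_5> = (1/24)[1*(2)*conj(2) + 1*(-2)*conj(-2) + 2*(sqrt(3))*conj(sqrt(3)) + 2*(1)*conj(1) + 2*(0)*conj(0) + 2*(-1)*conj(-1) + 2*(-sqrt(3))*conj(-sqrt(3)) + 6*(0)*conj(0) + 6*(0)*conj(0)]
      = (1/24)[(4) + (4) + (6) + (2) + (0) + (2) + (6) + (0) + (0)] = 24/24 = 1
  <chi_1*chi_5, chi_6> = (1/24)[1*(2)*conj(2) + 1*(-2)*conj(2) + 2*(sqrt(3))*conj(1) + 2*(1)*conj(-1) + 2*(0)*conj(-2) + 2*(-1)*conj(-1) + 2*(-sqrt(3))*conj(1) + 6*(0)*conj(0) + 6*(0)*conj(0)]
      = (1/24)[(4) + (-4) + (2*sqrt(3)) + (-2) + (0) + (2) + (-2*sqrt(3)) + (0) + (0)] = 0/24 = 0
  <chi_1*chi_5, chi_7> = (1/24)[1*(2)*conj(2) + 1*(-2)*conj(-2) + 2*(sqrt(3))*conj(0) + 2*(1)*conj(-2) + 2*(0)*conj(0) + 2*(-1)*conj(2) + 2*(-sqrt(3))*conj(0) + 6*(0)*conj(0) + 6*(0)*conj(0)]
      = (1/24)[(4) + (4) + (0) + (-4) + (0) + (-4) + (0) + (0) + (0)] = 0/24 = 0
  <chi_1*chi_5, chi_8> = (1/24)[1*(2)*conj(2) + 1*(-2)*conj(2) + 2*(sqrt(3))*conj(-1) + 2*(1)*conj(-1) + 2*(0)*conj(2) + 2*(-1)*conj(-1) + 2*(-sqrt(3))*conj(-1) + 6*(0)*conj(0) + 6*(0)*conj(0)]
      = (1/24)[(4) + (-4) + (-2*sqrt(3)) + (-2) + (0) + (2) + (2*sqrt(3)) + (0) + (0)] = 0/24 = 0
  <chi_1*chi_5, chi_9> = (1/24)[1*(2)*conj(2) + 1*(-2)*conj(-2) + 2*(sqrt(3))*conj(-sqrt(3)) + 2*(1)*conj(1) + 2*(0)*conj(0) + 2*(-1)*conj(-1) + 2*(-sqrt(3))*conj(sqrt(3)) + 6*(0)*conj(0) + 6*(0)*conj(0)]
      = (1/24)[(4) + (4) + (-6) + (2) + (0) + (2) + (-6) + (0) + (0)] = 0/24 = 0
Hence the multiplicities are chi_5: 1. Dimension check: dim(chi_1)*dim(chi_5) = 1*2 = 2 and sum (mult * dim) = 1*2 = 2.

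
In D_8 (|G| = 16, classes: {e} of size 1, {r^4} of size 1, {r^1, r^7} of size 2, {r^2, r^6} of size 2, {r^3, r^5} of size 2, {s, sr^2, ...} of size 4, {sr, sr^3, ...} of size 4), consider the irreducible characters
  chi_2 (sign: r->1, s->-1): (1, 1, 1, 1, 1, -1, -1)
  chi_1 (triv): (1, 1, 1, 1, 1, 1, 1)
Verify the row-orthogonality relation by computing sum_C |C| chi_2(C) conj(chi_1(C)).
Sum = 0; so <chi_2, chi_1> = 0 (distinct irreducibles are orthogonal).

Argument: Compute term by term over conjugacy classes (|C| * chi_2(C) * conj(chi_1(C))):
  1*(1)*conj(1) + 1*(1)*conj(1) + 2*(1)*conj(1) + 2*(1)*conj(1) + 2*(1)*conj(1) + 4*(-1)*conj(1) + 4*(-1)*conj(1)
  = (1) + (1) + (2) + (2) + (2) + (-4) + (-4)
  = 0.
Dividing by |G| = 16 gives 0/16 = 0, matching the row-orthogonality relation <chi_2, chi_1> = [chi_2 = chi_1].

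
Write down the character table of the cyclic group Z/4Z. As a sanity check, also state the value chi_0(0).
Character table of Z/4Z (irreps indexed chi_0,...,chi_3 with chi_k(m) = zeta_4^(k*m), zeta_4 = exp(2*pi*i/4)):
  irrep \ class  {0} (size 1)  {1} (size 1)  {2} (size 1)  {3} (size 1)
  chi_0          1             1             1             1           
  chi_1          1             I             -1            -I          
  chi_2          1             -1            1             -1          
  chi_3          1             -I            -1            I           

Spot check: chi_0(0) = zeta_4^(0*0) = zeta_4^0 = 1.

Reasoning: Z/4Z is abelian, so all 4 irreducible complex representations are 1-dimensional. They are given by chi_k(m) = zeta_4^(k*m) for k = 0,...,3. Row orthogonality: sum_m chi_k(m) conj(chi_l(m)) = 4 * [k = l].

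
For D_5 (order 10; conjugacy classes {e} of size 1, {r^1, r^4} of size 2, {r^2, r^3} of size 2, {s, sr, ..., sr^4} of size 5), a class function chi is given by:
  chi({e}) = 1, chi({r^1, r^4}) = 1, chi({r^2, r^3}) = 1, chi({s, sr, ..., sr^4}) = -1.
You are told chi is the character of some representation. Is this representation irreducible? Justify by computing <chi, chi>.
Irreducible: <chi, chi> = 1.

Solution. <chi, chi> = (1/|G|) sum_C |C| * |chi(C)|^2 = (1/10)[1*|1|^2 + 2*|1|^2 + 2*|1|^2 + 5*|-1|^2]
  = (1/10)[(1) + (2) + (2) + (5)] = 10/10 = 1.
A character is irreducible iff <chi, chi> = 1, so this representation is irreducible.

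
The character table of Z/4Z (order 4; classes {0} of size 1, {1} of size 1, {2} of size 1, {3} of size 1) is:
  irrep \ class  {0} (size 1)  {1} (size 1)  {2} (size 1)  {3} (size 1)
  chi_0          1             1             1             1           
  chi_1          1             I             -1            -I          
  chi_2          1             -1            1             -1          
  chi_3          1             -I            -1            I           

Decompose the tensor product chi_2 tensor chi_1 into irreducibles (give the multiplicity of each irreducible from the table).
chi_2 tensor chi_1 = chi_3 (all other irreducibles have multiplicity 0).

The character of a tensor product is the pointwise product (chi_2 * chi_1)(C) = chi_2(C) * chi_1(C):
  {0}: (1)*(1), {1}: (-1)*(I), {2}: (1)*(-1), {3}: (-1)*(-I)
so (chi_2 * chi_1) takes values
  {0} -> 1, {1} -> -I, {2} -> -1, {3} -> I.
Now take the inner product of this character with each irreducible chi from the table, <chi_2*chi_1, chi> = (1/4) sum_C |C| (chi_2*chi_1)(C) conj(chi(C)):
  <chi_2*chi_1, chi_0> = (1/4)[1*(1)*conj(1) + 1*(-I)*conj(1) + 1*(-1)*conj(1) + 1*(I)*conj(1)]
      = (1/4)[(1) + (-I) + (-1) + (I)] = 0/4 = 0
  <chi_2*chi_1, chi_1> = (1/4)[1*(1)*conj(1) + 1*(-I)*conj(I) + 1*(-1)*conj(-1) + 1*(I)*conj(-I)]
      = (1/4)[(1) + (-1) + (1) + (-1)] = 0/4 = 0
  <chi_2*chi_1, chi_2> = (1/4)[1*(1)*conj(1) + 1*(-I)*conj(-1) + 1*(-1)*conj(1) + 1*(I)*conj(-1)]
      = (1/4)[(1) + (I) + (-1) + (-I)] = 0/4 = 0
  <chi_2*chi_1, chi_3> = (1/4)[1*(1)*conj(1) + 1*(-I)*conj(-I) + 1*(-1)*conj(-1) + 1*(I)*conj(I)]
      = (1/4)[(1) + (1) + (1) + (1)] = 4/4 = 1
(Exp terms are combined using exp(i*s)*conj(exp(i*t)) = exp(i*(s-t)), and sums of them are collapsed using the identity that for every m > 1 the m distinct m-th roots of unity sum to 0, e.g. 1 + exp(2*I*pi/3) + exp(-2*I*pi/3) = 0.)
Hence the multiplicities are chi_3: 1. Dimension check: dim(chi_2)*dim(chi_1) = 1*1 = 1 and sum (mult * dim) = 1*1 = 1.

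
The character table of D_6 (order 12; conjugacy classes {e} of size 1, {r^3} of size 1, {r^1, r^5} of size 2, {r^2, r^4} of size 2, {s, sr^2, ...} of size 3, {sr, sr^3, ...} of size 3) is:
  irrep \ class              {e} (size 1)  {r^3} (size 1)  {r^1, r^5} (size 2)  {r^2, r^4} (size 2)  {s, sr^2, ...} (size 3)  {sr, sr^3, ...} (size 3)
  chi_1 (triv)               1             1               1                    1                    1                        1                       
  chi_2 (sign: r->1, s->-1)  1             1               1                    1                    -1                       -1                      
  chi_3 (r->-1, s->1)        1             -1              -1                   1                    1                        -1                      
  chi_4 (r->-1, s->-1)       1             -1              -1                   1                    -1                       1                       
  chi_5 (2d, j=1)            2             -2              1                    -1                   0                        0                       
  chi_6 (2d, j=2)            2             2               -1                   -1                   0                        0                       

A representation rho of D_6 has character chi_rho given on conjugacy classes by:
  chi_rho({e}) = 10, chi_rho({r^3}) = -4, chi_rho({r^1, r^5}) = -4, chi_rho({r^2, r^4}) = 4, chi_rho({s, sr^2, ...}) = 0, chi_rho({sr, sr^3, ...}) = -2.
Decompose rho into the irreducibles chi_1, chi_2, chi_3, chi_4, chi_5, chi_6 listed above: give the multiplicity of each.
Multiplicities: chi_1: 0, chi_2: 1, chi_3: 3, chi_4: 2, chi_5: 1, chi_6: 1.

Use <chi_rho, chi> = (1/|G|) sum_C |C| * chi_rho(C) * conj(chi(C)) with |G| = 12 for each irreducible chi in the table:
  <chi_rho, chi_1> = (1/12)[1*(10)*conj(1) + 1*(-4)*conj(1) + 2*(-4)*conj(1) + 2*(4)*conj(1) + 3*(0)*conj(1) + 3*(-2)*conj(1)]
      = (1/12)[(10) + (-4) + (-8) + (8) + (0) + (-6)] = 0/12 = 0
  <chi_rho, chi_2> = (1/12)[1*(10)*conj(1) + 1*(-4)*conj(1) + 2*(-4)*conj(1) + 2*(4)*conj(1) + 3*(0)*conj(-1) + 3*(-2)*conj(-1)]
      = (1/12)[(10) + (-4) + (-8) + (8) + (0) + (6)] = 12/12 = 1
  <chi_rho, chi_3> = (1/12)[1*(10)*conj(1) + 1*(-4)*conj(-1) + 2*(-4)*conj(-1) + 2*(4)*conj(1) + 3*(0)*conj(1) + 3*(-2)*conj(-1)]
      = (1/12)[(10) + (4) + (8) + (8) + (0) + (6)] = 36/12 = 3
  <chi_rho, chi_4> = (1/12)[1*(10)*conj(1) + 1*(-4)*conj(-1) + 2*(-4)*conj(-1) + 2*(4)*conj(1) + 3*(0)*conj(-1) + 3*(-2)*conj(1)]
      = (1/12)[(10) + (4) + (8) + (8) + (0) + (-6)] = 24/12 = 2
  <chi_rho, chi_5> = (1/12)[1*(10)*conj(2) + 1*(-4)*conj(-2) + 2*(-4)*conj(1) + 2*(4)*conj(-1) + 3*(0)*conj(0) + 3*(-2)*conj(0)]
      = (1/12)[(20) + (8) + (-8) + (-8) + (0) + (0)] = 12/12 = 1
  <chi_rho, chi_6> = (1/12)[1*(10)*conj(2) + 1*(-4)*conj(2) + 2*(-4)*conj(-1) + 2*(4)*conj(-1) + 3*(0)*conj(0) + 3*(-2)*conj(0)]
      = (1/12)[(20) + (-8) + (8) + (-8) + (0) + (0)] = 12/12 = 1
Dimension check: dim(rho) = sum (mult * dim) = 0*1 + 1*1 + 3*1 + 2*1 + 1*2 + 1*2 = 10 = chi_rho(e) = 10.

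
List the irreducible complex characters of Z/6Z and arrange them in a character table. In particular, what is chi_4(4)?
Character table of Z/6Z (irreps indexed chi_0,...,chi_5 with chi_k(m) = zeta_6^(k*m), zeta_6 = exp(2*pi*i/6)):
  irrep \ class  {0} (size 1)  {1} (size 1)    {2} (size 1)    {3} (size 1)  {4} (size 1)    {5} (size 1)  
  chi_0          1             1               1               1             1               1             
  chi_1          1             exp(I*pi/3)     exp(2*I*pi/3)   -1            exp(-2*I*pi/3)  exp(-I*pi/3)  
  chi_2          1             exp(2*I*pi/3)   exp(-2*I*pi/3)  1             exp(2*I*pi/3)   exp(-2*I*pi/3)
  chi_3          1             -1              1               -1            1               -1            
  chi_4          1             exp(-2*I*pi/3)  exp(2*I*pi/3)   1             exp(-2*I*pi/3)  exp(2*I*pi/3) 
  chi_5          1             exp(-I*pi/3)    exp(-2*I*pi/3)  -1            exp(2*I*pi/3)   exp(I*pi/3)   

Spot check: chi_4(4) = zeta_6^(4*4) = zeta_6^16 = exp(-2*I*pi/3).

Proof sketch: Z/6Z is abelian, so all 6 irreducible complex representations are 1-dimensional. They are given by chi_k(m) = zeta_6^(k*m) for k = 0,...,5. Row orthogonality: sum_m chi_k(m) conj(chi_l(m)) = 6 * [k = l].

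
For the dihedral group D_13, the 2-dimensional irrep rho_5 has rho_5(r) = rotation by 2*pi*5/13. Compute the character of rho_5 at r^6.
chi_{rho_5}(r^6) = 2*cos(2*pi*5*6/13) = -2*cos(5*pi/13)

Argument: rho_5(r^6) is rotation by angle 2*pi*5*6/13, whose trace is 2*cos(2*pi*5*6/13) = -2*cos(5*pi/13).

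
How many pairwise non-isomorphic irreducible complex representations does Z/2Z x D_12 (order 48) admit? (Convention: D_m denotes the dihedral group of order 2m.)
18

Proof sketch: The number of irreducible complex representations of a finite group equals its number of conjugacy classes. For a direct product, #classes(G x H) = #classes(G) * #classes(H). Z/2Z has 2 classes (abelian), D_12 has 9 classes, so 2 * 9 = 18, so Z/2Z x D_12 (order 48) has exactly 18 irreducible complex representations.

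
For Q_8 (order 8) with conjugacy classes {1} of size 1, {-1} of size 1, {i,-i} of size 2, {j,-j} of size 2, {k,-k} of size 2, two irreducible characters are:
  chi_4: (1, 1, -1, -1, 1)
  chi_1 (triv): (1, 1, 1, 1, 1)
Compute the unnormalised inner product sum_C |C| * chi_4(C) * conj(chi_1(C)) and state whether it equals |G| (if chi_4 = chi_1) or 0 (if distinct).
Sum = 0; so <chi_4, chi_1> = 0 (distinct irreducibles are orthogonal).

Derivation: Compute term by term over conjugacy classes (|C| * chi_4(C) * conj(chi_1(C))):
  1*(1)*conj(1) + 1*(1)*conj(1) + 2*(-1)*conj(1) + 2*(-1)*conj(1) + 2*(1)*conj(1)
  = (1) + (1) + (-2) + (-2) + (2)
  = 0.
Dividing by |G| = 8 gives 0/8 = 0, matching the row-orthogonality relation <chi_4, chi_1> = [chi_4 = chi_1].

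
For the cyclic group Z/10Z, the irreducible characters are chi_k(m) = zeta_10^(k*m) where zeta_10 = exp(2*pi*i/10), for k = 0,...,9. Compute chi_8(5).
chi_8(5) = zeta_10^40 = 1

Justification: chi_8(5) = zeta_10^(8*5) = zeta_10^40. Since zeta_10^10 = 1, this equals zeta_10^0 = exp(2*pi*i*0/10) = 1.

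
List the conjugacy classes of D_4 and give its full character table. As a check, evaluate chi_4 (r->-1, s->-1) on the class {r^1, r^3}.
Conjugacy classes: {e} of size 1, {r^2} of size 1, {r^1, r^3} of size 2, {s, sr^2, ...} of size 2, {sr, sr^3, ...} of size 2.
Character table:
  irrep \ class              {e} (size 1)  {r^2} (size 1)  {r^1, r^3} (size 2)  {s, sr^2, ...} (size 2)  {sr, sr^3, ...} (size 2)
  chi_1 (triv)               1             1               1                    1                        1                       
  chi_2 (sign: r->1, s->-1)  1             1               1                    -1                       -1                      
  chi_3 (r->-1, s->1)        1             1               -1                   1                        -1                      
  chi_4 (r->-1, s->-1)       1             1               -1                   -1                       1                       
  chi_5 (2d, j=1)            2             -2              0                    0                        0                       

Spot check: chi_4 (r->-1, s->-1) on {r^1, r^3} = -1.

Derivation: D_4 has order 2*4 = 8 with 5 conjugacy classes, hence 5 irreducibles. Sum of squared dims 1 + 1 + 1 + 1 + 4 = 8 = |G|. Linear characters come from the abelianisation; the 2-dimensional irreps have character r^k -> 2*cos(2*pi*j*k/4), reflections -> 0.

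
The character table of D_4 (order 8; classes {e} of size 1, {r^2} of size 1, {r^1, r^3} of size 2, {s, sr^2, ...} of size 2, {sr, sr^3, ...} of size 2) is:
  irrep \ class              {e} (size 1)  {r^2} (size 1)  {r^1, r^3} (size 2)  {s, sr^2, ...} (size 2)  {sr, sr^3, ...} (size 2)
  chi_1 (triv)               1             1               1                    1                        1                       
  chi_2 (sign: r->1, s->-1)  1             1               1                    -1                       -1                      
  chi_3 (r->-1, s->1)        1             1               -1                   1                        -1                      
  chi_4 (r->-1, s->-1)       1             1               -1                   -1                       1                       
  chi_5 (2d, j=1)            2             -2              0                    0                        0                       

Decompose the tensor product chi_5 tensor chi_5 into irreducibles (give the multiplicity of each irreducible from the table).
chi_5 tensor chi_5 = chi_1 + chi_2 + chi_3 + chi_4 (all other irreducibles have multiplicity 0).

Reasoning: The character of a tensor product is the pointwise product (chi_5 * chi_5)(C) = chi_5(C) * chi_5(C):
  {e}: (2)*(2), {r^2}: (-2)*(-2), {r^1, r^3}: (0)*(0), {s, sr^2, ...}: (0)*(0), {sr, sr^3, ...}: (0)*(0)
so (chi_5 * chi_5) takes values
  {e} -> 4, {r^2} -> 4, {r^1, r^3} -> 0, {s, sr^2, ...} -> 0, {sr, sr^3, ...} -> 0.
Now take the inner product of this character with each irreducible chi from the table, <chi_5*chi_5, chi> = (1/8) sum_C |C| (chi_5*chi_5)(C) conj(chi(C)):
  <chi_5*chi_5, chi_1> = (1/8)[1*(4)*conj(1) + 1*(4)*conj(1) + 2*(0)*conj(1) + 2*(0)*conj(1) + 2*(0)*conj(1)]
      = (1/8)[(4) + (4) + (0) + (0) + (0)] = 8/8 = 1
  <chi_5*chi_5, chi_2> = (1/8)[1*(4)*conj(1) + 1*(4)*conj(1) + 2*(0)*conj(1) + 2*(0)*conj(-1) + 2*(0)*conj(-1)]
      = (1/8)[(4) + (4) + (0) + (0) + (0)] = 8/8 = 1
  <chi_5*chi_5, chi_3> = (1/8)[1*(4)*conj(1) + 1*(4)*conj(1) + 2*(0)*conj(-1) + 2*(0)*conj(1) + 2*(0)*conj(-1)]
      = (1/8)[(4) + (4) + (0) + (0) + (0)] = 8/8 = 1
  <chi_5*chi_5, chi_4> = (1/8)[1*(4)*conj(1) + 1*(4)*conj(1) + 2*(0)*conj(-1) + 2*(0)*conj(-1) + 2*(0)*conj(1)]
      = (1/8)[(4) + (4) + (0) + (0) + (0)] = 8/8 = 1
  <chi_5*chi_5, chi_5> = (1/8)[1*(4)*conj(2) + 1*(4)*conj(-2) + 2*(0)*conj(0) + 2*(0)*conj(0) + 2*(0)*conj(0)]
      = (1/8)[(8) + (-8) + (0) + (0) + (0)] = 0/8 = 0
Hence the multiplicities are chi_1: 1, chi_2: 1, chi_3: 1, chi_4: 1. Dimension check: dim(chi_5)*dim(chi_5) = 2*2 = 4 and sum (mult * dim) = 1*1 + 1*1 + 1*1 + 1*1 = 4.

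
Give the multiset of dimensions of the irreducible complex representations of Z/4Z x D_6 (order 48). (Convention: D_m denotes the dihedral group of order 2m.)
Dimensions: 1, 1, 1, 1, 1, 1, 1, 1, 1, 1, 1, 1, 1, 1, 1, 1, 2, 2, 2, 2, 2, 2, 2, 2

There are 24 irreducibles (= number of conjugacy classes). Their dimensions d_i satisfy sum d_i^2 = |G| = 48: 1 + 1 + 1 + 1 + 1 + 1 + 1 + 1 + 1 + 1 + 1 + 1 + 1 + 1 + 1 + 1 + 4 + 4 + 4 + 4 + 4 + 4 + 4 + 4 = 48. (For the product with Z/4Z: each of the 4 1-dim characters of Z/4Z tensors with each irrep of D_6, giving 4 copies of each D_6-dimension.)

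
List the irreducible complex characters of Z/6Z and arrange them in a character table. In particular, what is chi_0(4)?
Character table of Z/6Z (irreps indexed chi_0,...,chi_5 with chi_k(m) = zeta_6^(k*m), zeta_6 = exp(2*pi*i/6)):
  irrep \ class  {0} (size 1)  {1} (size 1)    {2} (size 1)    {3} (size 1)  {4} (size 1)    {5} (size 1)  
  chi_0          1             1               1               1             1               1             
  chi_1          1             exp(I*pi/3)     exp(2*I*pi/3)   -1            exp(-2*I*pi/3)  exp(-I*pi/3)  
  chi_2          1             exp(2*I*pi/3)   exp(-2*I*pi/3)  1             exp(2*I*pi/3)   exp(-2*I*pi/3)
  chi_3          1             -1              1               -1            1               -1            
  chi_4          1             exp(-2*I*pi/3)  exp(2*I*pi/3)   1             exp(-2*I*pi/3)  exp(2*I*pi/3) 
  chi_5          1             exp(-I*pi/3)    exp(-2*I*pi/3)  -1            exp(2*I*pi/3)   exp(I*pi/3)   

Spot check: chi_0(4) = zeta_6^(0*4) = zeta_6^0 = 1.

Justification: Z/6Z is abelian, so all 6 irreducible complex representations are 1-dimensional. They are given by chi_k(m) = zeta_6^(k*m) for k = 0,...,5. Row orthogonality: sum_m chi_k(m) conj(chi_l(m)) = 6 * [k = l].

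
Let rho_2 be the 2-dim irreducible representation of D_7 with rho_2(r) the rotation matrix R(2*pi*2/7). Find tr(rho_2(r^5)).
chi_{rho_2}(r^5) = 2*cos(2*pi*2*5/7) = -2*cos(pi/7)

Solution. rho_2(r^5) is rotation by angle 2*pi*2*5/7, whose trace is 2*cos(2*pi*2*5/7) = -2*cos(pi/7).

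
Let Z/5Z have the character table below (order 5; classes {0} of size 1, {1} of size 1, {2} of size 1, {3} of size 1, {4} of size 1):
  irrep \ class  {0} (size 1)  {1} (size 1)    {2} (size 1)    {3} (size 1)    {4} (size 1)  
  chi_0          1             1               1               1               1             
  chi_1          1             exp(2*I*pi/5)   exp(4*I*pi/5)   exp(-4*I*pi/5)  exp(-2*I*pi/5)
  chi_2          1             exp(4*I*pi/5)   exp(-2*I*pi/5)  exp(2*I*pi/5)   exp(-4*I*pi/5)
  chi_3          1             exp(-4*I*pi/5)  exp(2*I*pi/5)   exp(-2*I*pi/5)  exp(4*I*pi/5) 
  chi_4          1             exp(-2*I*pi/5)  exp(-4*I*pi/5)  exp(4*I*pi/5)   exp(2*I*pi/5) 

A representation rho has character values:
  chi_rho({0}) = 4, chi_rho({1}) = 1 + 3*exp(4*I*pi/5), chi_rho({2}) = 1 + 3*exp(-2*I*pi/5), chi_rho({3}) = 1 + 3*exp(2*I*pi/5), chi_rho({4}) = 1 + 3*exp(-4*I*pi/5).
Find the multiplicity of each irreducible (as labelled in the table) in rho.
Multiplicities: chi_0: 1, chi_1: 0, chi_2: 3, chi_3: 0, chi_4: 0.

Details: Use <chi_rho, chi> = (1/|G|) sum_C |C| * chi_rho(C) * conj(chi(C)) with |G| = 5 for each irreducible chi in the table:
  <chi_rho, chi_0> = (1/5)[1*(4)*conj(1) + 1*(1 + 3*exp(4*I*pi/5))*conj(1) + 1*(1 + 3*exp(-2*I*pi/5))*conj(1) + 1*(1 + 3*exp(2*I*pi/5))*conj(1) + 1*(1 + 3*exp(-4*I*pi/5))*conj(1)]
      = (1/5)[(4) + (1 + 3*exp(4*I*pi/5)) + (1 + 3*exp(-2*I*pi/5)) + (1 + 3*exp(2*I*pi/5)) + (1 + 3*exp(-4*I*pi/5))] = 5/5 = 1
  <chi_rho, chi_1> = (1/5)[1*(4)*conj(1) + 1*(1 + 3*exp(4*I*pi/5))*conj(exp(2*I*pi/5)) + 1*(1 + 3*exp(-2*I*pi/5))*conj(exp(4*I*pi/5)) + 1*(1 + 3*exp(2*I*pi/5))*conj(exp(-4*I*pi/5)) + 1*(1 + 3*exp(-4*I*pi/5))*conj(exp(-2*I*pi/5))]
      = (1/5)[(4) + (exp(-2*I*pi/5) + 3*exp(2*I*pi/5)) + (exp(-4*I*pi/5) + 3*exp(4*I*pi/5)) + (3*exp(-4*I*pi/5) + exp(4*I*pi/5)) + (3*exp(-2*I*pi/5) + exp(2*I*pi/5))] = 0/5 = 0
  <chi_rho, chi_2> = (1/5)[1*(4)*conj(1) + 1*(1 + 3*exp(4*I*pi/5))*conj(exp(4*I*pi/5)) + 1*(1 + 3*exp(-2*I*pi/5))*conj(exp(-2*I*pi/5)) + 1*(1 + 3*exp(2*I*pi/5))*conj(exp(2*I*pi/5)) + 1*(1 + 3*exp(-4*I*pi/5))*conj(exp(-4*I*pi/5))]
      = (1/5)[(4) + (3 + exp(-4*I*pi/5)) + (3 + exp(2*I*pi/5)) + (3 + exp(-2*I*pi/5)) + (3 + exp(4*I*pi/5))] = 15/5 = 3
  <chi_rho, chi_3> = (1/5)[1*(4)*conj(1) + 1*(1 + 3*exp(4*I*pi/5))*conj(exp(-4*I*pi/5)) + 1*(1 + 3*exp(-2*I*pi/5))*conj(exp(2*I*pi/5)) + 1*(1 + 3*exp(2*I*pi/5))*conj(exp(-2*I*pi/5)) + 1*(1 + 3*exp(-4*I*pi/5))*conj(exp(4*I*pi/5))]
      = (1/5)[(4) + (3*exp(-2*I*pi/5) + exp(4*I*pi/5)) + (3*exp(-4*I*pi/5) + exp(-2*I*pi/5)) + (exp(2*I*pi/5) + 3*exp(4*I*pi/5)) + (exp(-4*I*pi/5) + 3*exp(2*I*pi/5))] = 0/5 = 0
  <chi_rho, chi_4> = (1/5)[1*(4)*conj(1) + 1*(1 + 3*exp(4*I*pi/5))*conj(exp(-2*I*pi/5)) + 1*(1 + 3*exp(-2*I*pi/5))*conj(exp(-4*I*pi/5)) + 1*(1 + 3*exp(2*I*pi/5))*conj(exp(4*I*pi/5)) + 1*(1 + 3*exp(-4*I*pi/5))*conj(exp(2*I*pi/5))]
      = (1/5)[(4) + (3*exp(-4*I*pi/5) + exp(2*I*pi/5)) + (exp(4*I*pi/5) + 3*exp(2*I*pi/5)) + (3*exp(-2*I*pi/5) + exp(-4*I*pi/5)) + (exp(-2*I*pi/5) + 3*exp(4*I*pi/5))] = 0/5 = 0
(Exp terms are combined using exp(i*s)*conj(exp(i*t)) = exp(i*(s-t)), and sums of them are collapsed using the identity that for every m > 1 the m distinct m-th roots of unity sum to 0, e.g. 1 + exp(2*I*pi/3) + exp(-2*I*pi/3) = 0.)
Dimension check: dim(rho) = sum (mult * dim) = 1*1 + 0*1 + 3*1 + 0*1 + 0*1 = 4 = chi_rho(e) = 4.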